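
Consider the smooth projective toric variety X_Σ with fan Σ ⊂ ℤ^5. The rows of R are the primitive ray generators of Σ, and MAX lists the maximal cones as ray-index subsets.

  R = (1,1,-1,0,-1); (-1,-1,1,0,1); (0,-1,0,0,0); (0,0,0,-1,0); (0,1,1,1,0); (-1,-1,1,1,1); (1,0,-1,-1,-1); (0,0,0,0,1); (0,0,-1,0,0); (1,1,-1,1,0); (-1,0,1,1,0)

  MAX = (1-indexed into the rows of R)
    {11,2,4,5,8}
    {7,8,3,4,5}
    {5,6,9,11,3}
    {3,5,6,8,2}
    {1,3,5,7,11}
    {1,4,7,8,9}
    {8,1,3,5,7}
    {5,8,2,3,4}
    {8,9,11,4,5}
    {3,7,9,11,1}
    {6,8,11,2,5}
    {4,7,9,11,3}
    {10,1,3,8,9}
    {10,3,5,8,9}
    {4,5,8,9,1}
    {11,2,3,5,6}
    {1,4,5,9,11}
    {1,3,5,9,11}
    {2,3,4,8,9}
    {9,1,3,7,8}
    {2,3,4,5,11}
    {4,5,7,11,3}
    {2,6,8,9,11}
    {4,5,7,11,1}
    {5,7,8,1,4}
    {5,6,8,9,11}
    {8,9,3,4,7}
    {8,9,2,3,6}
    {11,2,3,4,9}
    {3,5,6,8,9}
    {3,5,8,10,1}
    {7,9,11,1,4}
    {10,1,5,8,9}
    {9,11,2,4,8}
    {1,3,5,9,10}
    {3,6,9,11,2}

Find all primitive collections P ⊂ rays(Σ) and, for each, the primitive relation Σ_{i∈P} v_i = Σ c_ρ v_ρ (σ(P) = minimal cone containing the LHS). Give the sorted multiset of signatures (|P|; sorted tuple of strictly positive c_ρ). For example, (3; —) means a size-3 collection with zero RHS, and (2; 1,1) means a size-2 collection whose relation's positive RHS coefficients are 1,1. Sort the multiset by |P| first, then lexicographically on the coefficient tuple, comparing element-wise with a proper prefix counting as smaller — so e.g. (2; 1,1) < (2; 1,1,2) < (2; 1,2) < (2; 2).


18 minimal non-faces of Δ(Σ) (on 11 rays):

  P = {1,2}:  v_{1} + v_{2} = 0  ⇒ sig = (2; —)
  P = {4,6}:  v_{4} + v_{6} = v_{2}  ⇒ sig = (2; 1)
  P = {6,7}:  v_{6} + v_{7} = v_{3}  ⇒ sig = (2; 1)
  P = {2,7}:  v_{2} + v_{7} = v_{3} + v_{4}  ⇒ sig = (2; 1,1)
  P = {4,10}:  v_{4} + v_{10} = v_{1} + v_{8}  ⇒ sig = (2; 1,1)
  P = {1,6}:  v_{1} + v_{6} = v_{3} + v_{5} + v_{9}  ⇒ sig = (2; 1,1,1)
  P = {2,10}:  v_{2} + v_{10} = v_{3} + v_{5} + v_{8} + v_{9}  ⇒ sig = (2; 1,1,1,1)
  P = {7,10}:  v_{7} + v_{10} = 2·v_{1} + v_{3} + v_{8}  ⇒ sig = (2; 1,1,2)
  P = {10,11}:  v_{10} + v_{11} = v_{3} + 2·v_{5} + 2·v_{9}  ⇒ sig = (2; 1,2,2)
  P = {6,10}:  v_{6} + v_{10} = 2·v_{3} + 2·v_{5} + v_{8} + 2·v_{9}  ⇒ sig = (2; 1,2,2,2)
  P = {7,8,11}:  v_{7} + v_{8} + v_{11} = 0  ⇒ sig = (3; —)
  P = {1,3,4}:  v_{1} + v_{3} + v_{4} = v_{7}  ⇒ sig = (3; 1)
  P = {3,8,11}:  v_{3} + v_{8} + v_{11} = v_{6}  ⇒ sig = (3; 1)
  P = {5,7,9}:  v_{5} + v_{7} + v_{9} = v_{1}  ⇒ sig = (3; 1)
  P = {1,8,11}:  v_{1} + v_{8} + v_{11} = v_{5} + v_{9}  ⇒ sig = (3; 1,1)
  P = {2,5,9}:  v_{2} + v_{5} + v_{9} = v_{8} + v_{11}  ⇒ sig = (3; 1,1)
  P = {3,4,5,9}:  v_{3} + v_{4} + v_{5} + v_{9} = 0  ⇒ sig = (4; —)
  P = {1,3,5,8,9}:  v_{1} + v_{3} + v_{5} + v_{8} + v_{9} = v_{10}  ⇒ sig = (5; 1)

Hence PRS(X_Σ) =
[(2; —), (2; 1), (2; 1), (2; 1,1), (2; 1,1), (2; 1,1,1), (2; 1,1,1,1), (2; 1,1,2), (2; 1,2,2), (2; 1,2,2,2), (3; —), (3; 1), (3; 1), (3; 1), (3; 1,1), (3; 1,1), (4; —), (5; 1)]


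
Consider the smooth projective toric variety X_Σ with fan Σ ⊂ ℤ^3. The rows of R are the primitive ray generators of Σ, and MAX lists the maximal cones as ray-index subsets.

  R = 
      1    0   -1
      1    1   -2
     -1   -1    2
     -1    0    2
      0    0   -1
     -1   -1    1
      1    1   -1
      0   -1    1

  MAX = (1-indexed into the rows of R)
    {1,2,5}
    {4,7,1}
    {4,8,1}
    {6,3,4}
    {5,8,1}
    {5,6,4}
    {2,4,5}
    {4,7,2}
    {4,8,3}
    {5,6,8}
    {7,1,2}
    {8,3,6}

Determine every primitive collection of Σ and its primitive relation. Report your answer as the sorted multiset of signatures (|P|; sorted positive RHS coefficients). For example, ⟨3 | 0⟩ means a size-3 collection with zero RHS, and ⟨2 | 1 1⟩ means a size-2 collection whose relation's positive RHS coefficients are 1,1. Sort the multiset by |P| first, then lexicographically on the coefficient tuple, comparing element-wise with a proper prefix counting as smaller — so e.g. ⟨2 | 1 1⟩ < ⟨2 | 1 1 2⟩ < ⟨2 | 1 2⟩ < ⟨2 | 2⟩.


Δ(Σ) — 8 vertices, 14 min non-faces:

  P = {2,3}:  v_{2} + v_{3} = 0 — sig = ⟨2 | 0⟩
  P = {6,7}:  v_{6} + v_{7} = 0 — sig = ⟨2 | 0⟩
  P = {1,3}:  v_{1} + v_{3} = v_{8} — sig = ⟨2 | 1⟩
  P = {2,6}:  v_{2} + v_{6} = v_{5} — sig = ⟨2 | 1⟩
  P = {2,8}:  v_{2} + v_{8} = v_{1} — sig = ⟨2 | 1⟩
  P = {3,5}:  v_{3} + v_{5} = v_{6} — sig = ⟨2 | 1⟩
  P = {5,7}:  v_{5} + v_{7} = v_{2} — sig = ⟨2 | 1⟩
  P = {1,6}:  v_{1} + v_{6} = v_{5} + v_{8} — sig = ⟨2 | 1 1⟩
  P = {3,7}:  v_{3} + v_{7} = v_{1} + v_{4} — sig = ⟨2 | 1 1⟩
  P = {7,8}:  v_{7} + v_{8} = 2·v_{1} + v_{4} — sig = ⟨2 | 1 2⟩
  P = {1,4,5}:  v_{1} + v_{4} + v_{5} = 0 — sig = ⟨3 | 0⟩
  P = {1,2,4}:  v_{1} + v_{2} + v_{4} = v_{7} — sig = ⟨3 | 1⟩
  P = {4,5,8}:  v_{4} + v_{5} + v_{8} = v_{3} — sig = ⟨3 | 1⟩
  P = {4,6,8}:  v_{4} + v_{6} + v_{8} = 2·v_{3} — sig = ⟨3 | 2⟩

so the primitive-relation signature multiset is
{ ⟨2 | 0⟩ ×2,  ⟨2 | 1⟩ ×5,  ⟨2 | 1 1⟩ ×2,  ⟨2 | 1 2⟩,  ⟨3 | 0⟩,  ⟨3 | 1⟩ ×2,  ⟨3 | 2⟩ }


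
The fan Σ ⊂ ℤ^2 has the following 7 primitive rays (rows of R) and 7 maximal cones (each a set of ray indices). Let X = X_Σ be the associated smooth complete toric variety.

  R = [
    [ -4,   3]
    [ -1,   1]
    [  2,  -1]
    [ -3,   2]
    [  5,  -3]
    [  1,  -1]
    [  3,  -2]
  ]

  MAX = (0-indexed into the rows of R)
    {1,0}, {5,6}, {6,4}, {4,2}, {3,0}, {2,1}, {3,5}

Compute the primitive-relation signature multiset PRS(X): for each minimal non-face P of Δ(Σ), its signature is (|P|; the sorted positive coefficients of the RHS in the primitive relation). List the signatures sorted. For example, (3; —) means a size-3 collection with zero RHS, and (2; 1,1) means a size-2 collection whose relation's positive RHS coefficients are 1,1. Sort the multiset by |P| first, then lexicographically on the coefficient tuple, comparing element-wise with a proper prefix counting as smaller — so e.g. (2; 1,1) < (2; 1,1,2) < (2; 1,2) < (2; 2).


Δ(Σ) — 7 vertices, 14 min non-faces:

  P={1,5}:  v_{1} + v_{5} = 0  ⟹  sig = (2; —)
  P={3,6}:  v_{3} + v_{6} = 0  ⟹  sig = (2; —)
  P={0,5}:  v_{0} + v_{5} = v_{3}  ⟹  sig = (2; 1)
  P={0,6}:  v_{0} + v_{6} = v_{1}  ⟹  sig = (2; 1)
  P={1,3}:  v_{1} + v_{3} = v_{0}  ⟹  sig = (2; 1)
  P={1,6}:  v_{1} + v_{6} = v_{2}  ⟹  sig = (2; 1)
  P={2,3}:  v_{2} + v_{3} = v_{1}  ⟹  sig = (2; 1)
  P={2,5}:  v_{2} + v_{5} = v_{6}  ⟹  sig = (2; 1)
  P={2,6}:  v_{2} + v_{6} = v_{4}  ⟹  sig = (2; 1)
  P={3,4}:  v_{3} + v_{4} = v_{2}  ⟹  sig = (2; 1)
  P={0,4}:  v_{0} + v_{4} = v_{1} + v_{2}  ⟹  sig = (2; 1,1)
  P={0,2}:  v_{0} + v_{2} = 2·v_{1}  ⟹  sig = (2; 2)
  P={1,4}:  v_{1} + v_{4} = 2·v_{2}  ⟹  sig = (2; 2)
  P={4,5}:  v_{4} + v_{5} = 2·v_{6}  ⟹  sig = (2; 2)

Signatures (|P|; sorted positive RHS coefficients), sorted:
[(2; —), (2; —), (2; 1), (2; 1), (2; 1), (2; 1), (2; 1), (2; 1), (2; 1), (2; 1), (2; 1,1), (2; 2), (2; 2), (2; 2)]


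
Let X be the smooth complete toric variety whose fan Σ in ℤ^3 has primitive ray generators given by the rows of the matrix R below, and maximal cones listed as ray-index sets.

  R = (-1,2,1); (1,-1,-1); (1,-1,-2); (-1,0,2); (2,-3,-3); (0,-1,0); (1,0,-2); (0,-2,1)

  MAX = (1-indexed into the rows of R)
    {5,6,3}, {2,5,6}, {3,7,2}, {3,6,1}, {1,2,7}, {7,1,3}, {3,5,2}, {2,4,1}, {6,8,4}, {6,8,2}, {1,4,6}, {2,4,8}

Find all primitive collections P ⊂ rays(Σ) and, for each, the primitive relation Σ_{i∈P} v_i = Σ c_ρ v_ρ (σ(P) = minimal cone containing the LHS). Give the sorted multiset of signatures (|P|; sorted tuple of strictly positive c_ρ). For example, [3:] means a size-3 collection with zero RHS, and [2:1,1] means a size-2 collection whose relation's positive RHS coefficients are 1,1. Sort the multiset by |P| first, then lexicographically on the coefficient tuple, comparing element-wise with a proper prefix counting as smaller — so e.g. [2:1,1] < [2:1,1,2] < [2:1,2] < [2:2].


Minimal non-faces — 14 found among 8 rays, 12 max cones:

  P = {4,7}:  v_{4} + v_{7} = 0  →  sig = [2:]
  P = {1,5}:  v_{1} + v_{5} = v_{3}  →  sig = [2:1]
  P = {1,8}:  v_{1} + v_{8} = v_{4}  →  sig = [2:1]
  P = {3,4}:  v_{3} + v_{4} = v_{6}  →  sig = [2:1]
  P = {6,7}:  v_{6} + v_{7} = v_{3}  →  sig = [2:1]
  P = {7,8}:  v_{7} + v_{8} = v_{2} + v_{6}  →  sig = [2:1,1]
  P = {3,8}:  v_{3} + v_{8} = v_{2} + 2·v_{6}  →  sig = [2:1,2]
  P = {4,5}:  v_{4} + v_{5} = v_{2} + 2·v_{6}  →  sig = [2:1,2]
  P = {5,7}:  v_{5} + v_{7} = v_{2} + 2·v_{3}  →  sig = [2:1,2]
  P = {5,8}:  v_{5} + v_{8} = 2·v_{2} + 3·v_{6}  →  sig = [2:2,3]
  P = {1,2,6}:  v_{1} + v_{2} + v_{6} = 0  →  sig = [3:]
  P = {1,2,3}:  v_{1} + v_{2} + v_{3} = v_{7}  →  sig = [3:1]
  P = {2,3,6}:  v_{2} + v_{3} + v_{6} = v_{5}  →  sig = [3:1]
  P = {2,4,6}:  v_{2} + v_{4} + v_{6} = v_{8}  →  sig = [3:1]

so the primitive-relation signature multiset is
    [2:]
    [2:1]
    [2:1]
    [2:1]
    [2:1]
    [2:1,1]
    [2:1,2]
    [2:1,2]
    [2:1,2]
    [2:2,3]
    [3:]
    [3:1]
    [3:1]
    [3:1]


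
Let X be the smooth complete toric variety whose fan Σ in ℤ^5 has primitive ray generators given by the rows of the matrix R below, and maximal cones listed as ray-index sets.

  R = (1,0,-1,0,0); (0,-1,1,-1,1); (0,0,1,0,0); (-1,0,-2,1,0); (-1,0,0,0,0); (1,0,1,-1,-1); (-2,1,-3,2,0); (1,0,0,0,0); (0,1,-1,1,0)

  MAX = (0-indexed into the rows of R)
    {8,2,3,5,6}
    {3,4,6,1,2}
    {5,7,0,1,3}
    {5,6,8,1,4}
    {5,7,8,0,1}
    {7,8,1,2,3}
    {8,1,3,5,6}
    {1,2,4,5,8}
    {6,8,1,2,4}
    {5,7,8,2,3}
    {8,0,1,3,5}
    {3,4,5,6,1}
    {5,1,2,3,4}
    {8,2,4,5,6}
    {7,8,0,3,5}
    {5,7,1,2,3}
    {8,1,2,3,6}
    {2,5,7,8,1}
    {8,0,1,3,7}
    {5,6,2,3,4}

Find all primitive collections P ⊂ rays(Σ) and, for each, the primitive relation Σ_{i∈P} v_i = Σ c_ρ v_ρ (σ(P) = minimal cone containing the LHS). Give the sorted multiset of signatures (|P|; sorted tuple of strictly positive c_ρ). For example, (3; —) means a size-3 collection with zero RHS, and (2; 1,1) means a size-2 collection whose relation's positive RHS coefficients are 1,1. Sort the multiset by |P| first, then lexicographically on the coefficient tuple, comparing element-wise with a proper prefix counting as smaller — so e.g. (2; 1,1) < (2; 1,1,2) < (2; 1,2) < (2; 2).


Primitive collections (9):

  {4,7}:  v_{4} + v_{7} = 0 — sig = (2; —)
  {0,2}:  v_{0} + v_{2} = v_{7} — sig = (2; 1)
  {6,7}:  v_{6} + v_{7} = v_{3} + v_{8} — sig = (2; 1,1)
  {0,4}:  v_{0} + v_{4} = v_{1} + v_{3} + v_{5} + v_{8} — sig = (2; 1,1,1,1)
  {0,6}:  v_{0} + v_{6} = v_{1} + 2·v_{3} + v_{5} + 2·v_{8} — sig = (2; 1,1,2,2)
  {3,4,8}:  v_{3} + v_{4} + v_{8} = v_{6} — sig = (3; 1)
  {1,2,5,6}:  v_{1} + v_{2} + v_{5} + v_{6} = v_{4} — sig = (4; 1)
  {1,2,3,5,8}:  v_{1} + v_{2} + v_{3} + v_{5} + v_{8} = 0 — sig = (5; —)
  {1,3,5,7,8}:  v_{1} + v_{3} + v_{5} + v_{7} + v_{8} = v_{0} — sig = (5; 1)

Hence PRS(X_Σ) =
{ (2; —),  (2; 1),  (2; 1,1),  (2; 1,1,1,1),  (2; 1,1,2,2),  (3; 1),  (4; 1),  (5; —),  (5; 1) }


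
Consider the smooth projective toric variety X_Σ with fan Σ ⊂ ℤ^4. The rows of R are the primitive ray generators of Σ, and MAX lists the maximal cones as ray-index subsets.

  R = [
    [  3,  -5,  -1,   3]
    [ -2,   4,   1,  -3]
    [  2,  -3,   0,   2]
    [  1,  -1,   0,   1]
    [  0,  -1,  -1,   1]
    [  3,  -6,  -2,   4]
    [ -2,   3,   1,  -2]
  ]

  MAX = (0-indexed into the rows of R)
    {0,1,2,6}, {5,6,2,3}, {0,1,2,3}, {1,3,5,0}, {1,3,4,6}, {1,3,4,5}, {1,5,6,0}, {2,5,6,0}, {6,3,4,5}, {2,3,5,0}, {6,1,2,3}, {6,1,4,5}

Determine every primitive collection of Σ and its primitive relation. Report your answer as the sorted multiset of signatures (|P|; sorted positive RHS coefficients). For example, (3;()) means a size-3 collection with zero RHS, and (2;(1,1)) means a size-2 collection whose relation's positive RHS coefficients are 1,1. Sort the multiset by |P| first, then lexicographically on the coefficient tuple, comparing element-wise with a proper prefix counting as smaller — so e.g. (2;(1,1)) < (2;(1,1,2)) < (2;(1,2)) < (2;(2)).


Δ(Σ) — 7 vertices, 5 min non-faces:

  {0,4}:  v_{0} + v_{4} = v_{5} ; sig = (2;(1))
  {2,4}:  v_{2} + v_{4} = v_{3} + v_{5} + v_{6} ; sig = (2;(1,1,1))
  {0,3,6}:  v_{0} + v_{3} + v_{6} = v_{2} ; sig = (3;(1))
  {1,2,5}:  v_{1} + v_{2} + v_{5} = v_{0} ; sig = (3;(1))
  {1,3,5,6}:  v_{1} + v_{3} + v_{5} + v_{6} = 0 ; sig = (4;())

Sorted signature multiset PRS(X):
    (2;(1))
    (2;(1,1,1))
    (3;(1))
    (3;(1))
    (4;())


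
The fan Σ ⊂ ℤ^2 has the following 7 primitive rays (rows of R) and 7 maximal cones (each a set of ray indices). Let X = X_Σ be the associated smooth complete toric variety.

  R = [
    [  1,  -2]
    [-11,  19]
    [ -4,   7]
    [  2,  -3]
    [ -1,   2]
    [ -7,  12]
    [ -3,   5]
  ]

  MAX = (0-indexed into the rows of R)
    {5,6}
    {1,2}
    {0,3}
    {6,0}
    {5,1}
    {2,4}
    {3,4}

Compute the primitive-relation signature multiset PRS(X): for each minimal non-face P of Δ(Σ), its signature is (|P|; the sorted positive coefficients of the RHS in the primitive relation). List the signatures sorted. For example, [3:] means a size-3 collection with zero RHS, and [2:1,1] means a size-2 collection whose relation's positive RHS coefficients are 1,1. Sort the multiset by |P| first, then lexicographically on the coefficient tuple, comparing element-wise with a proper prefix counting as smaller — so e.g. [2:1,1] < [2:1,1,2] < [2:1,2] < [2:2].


Δ(Σ) — 7 vertices, 14 min non-faces:

  P = {0,4}:  v_{0} + v_{4} = 0 ; sig = [2:]
  P = {0,2}:  v_{0} + v_{2} = v_{6} ; sig = [2:1]
  P = {2,5}:  v_{2} + v_{5} = v_{1} ; sig = [2:1]
  P = {2,6}:  v_{2} + v_{6} = v_{5} ; sig = [2:1]
  P = {3,6}:  v_{3} + v_{6} = v_{4} ; sig = [2:1]
  P = {4,6}:  v_{4} + v_{6} = v_{2} ; sig = [2:1]
  P = {0,1}:  v_{0} + v_{1} = v_{5} + v_{6} ; sig = [2:1,1]
  P = {3,5}:  v_{3} + v_{5} = v_{2} + v_{4} ; sig = [2:1,1]
  P = {1,3}:  v_{1} + v_{3} = 2·v_{2} + v_{4} ; sig = [2:1,2]
  P = {0,5}:  v_{0} + v_{5} = 2·v_{6} ; sig = [2:2]
  P = {1,6}:  v_{1} + v_{6} = 2·v_{5} ; sig = [2:2]
  P = {2,3}:  v_{2} + v_{3} = 2·v_{4} ; sig = [2:2]
  P = {4,5}:  v_{4} + v_{5} = 2·v_{2} ; sig = [2:2]
  P = {1,4}:  v_{1} + v_{4} = 3·v_{2} ; sig = [2:3]

Hence PRS(X_Σ) =
    |P|=2: 14 collections, coeffs (), (1), (1), (1), (1), (1), (1,1), (1,1), (1,2), (2), (2), (2), (2), (3)


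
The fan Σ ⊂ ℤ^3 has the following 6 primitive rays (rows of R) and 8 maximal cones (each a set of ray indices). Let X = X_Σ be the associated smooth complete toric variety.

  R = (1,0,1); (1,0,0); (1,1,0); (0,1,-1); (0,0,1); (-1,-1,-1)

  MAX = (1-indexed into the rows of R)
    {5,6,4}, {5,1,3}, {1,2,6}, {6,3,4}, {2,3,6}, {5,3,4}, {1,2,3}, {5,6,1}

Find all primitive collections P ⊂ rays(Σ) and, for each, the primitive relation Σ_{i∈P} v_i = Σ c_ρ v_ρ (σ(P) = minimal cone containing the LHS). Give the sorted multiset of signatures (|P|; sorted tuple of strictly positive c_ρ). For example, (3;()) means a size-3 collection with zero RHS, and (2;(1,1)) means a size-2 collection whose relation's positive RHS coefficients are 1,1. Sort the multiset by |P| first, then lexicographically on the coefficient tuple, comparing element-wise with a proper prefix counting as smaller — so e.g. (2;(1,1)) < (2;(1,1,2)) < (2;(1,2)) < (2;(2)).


5 collections generate NE(X_Σ); each relation:

  {1,4}:  v_{1} + v_{4} = v_{3}  ⇒ sig = (2;(1))
  {2,5}:  v_{2} + v_{5} = v_{1}  ⇒ sig = (2;(1))
  {2,4}:  v_{2} + v_{4} = 2·v_{3} + v_{6}  ⇒ sig = (2;(1,2))
  {3,5,6}:  v_{3} + v_{5} + v_{6} = 0  ⇒ sig = (3;())
  {1,3,6}:  v_{1} + v_{3} + v_{6} = v_{2}  ⇒ sig = (3;(1))

Sorted signature multiset PRS(X):
{ (2;(1)) ×2,  (2;(1,2)),  (3;()),  (3;(1)) }


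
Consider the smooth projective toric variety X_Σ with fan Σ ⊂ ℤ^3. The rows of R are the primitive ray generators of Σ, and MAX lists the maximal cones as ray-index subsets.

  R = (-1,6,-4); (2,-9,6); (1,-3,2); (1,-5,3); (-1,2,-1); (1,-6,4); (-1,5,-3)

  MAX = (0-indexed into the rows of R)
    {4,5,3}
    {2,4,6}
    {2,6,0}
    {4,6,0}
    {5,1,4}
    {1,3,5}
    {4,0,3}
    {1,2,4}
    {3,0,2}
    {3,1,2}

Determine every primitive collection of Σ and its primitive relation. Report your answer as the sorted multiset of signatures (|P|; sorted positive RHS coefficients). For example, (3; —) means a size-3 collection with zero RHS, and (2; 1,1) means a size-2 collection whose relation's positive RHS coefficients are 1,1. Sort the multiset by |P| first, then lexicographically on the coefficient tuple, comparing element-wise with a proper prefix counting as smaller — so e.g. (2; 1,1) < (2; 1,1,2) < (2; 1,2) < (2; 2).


The 9 primitive collections of Σ (r=7, n=3):

  P={0,5}:  v_{0} + v_{5} = 0  ⇒ sig = (2; —)
  P={3,6}:  v_{3} + v_{6} = 0  ⇒ sig = (2; —)
  P={0,1}:  v_{0} + v_{1} = v_{2}  ⇒ sig = (2; 1)
  P={2,5}:  v_{2} + v_{5} = v_{1}  ⇒ sig = (2; 1)
  P={5,6}:  v_{5} + v_{6} = v_{2} + v_{4}  ⇒ sig = (2; 1,1)
  P={1,6}:  v_{1} + v_{6} = 2·v_{2} + v_{4}  ⇒ sig = (2; 1,2)
  P={0,2,4}:  v_{0} + v_{2} + v_{4} = v_{6}  ⇒ sig = (3; 1)
  P={2,3,4}:  v_{2} + v_{3} + v_{4} = v_{5}  ⇒ sig = (3; 1)
  P={1,3,4}:  v_{1} + v_{3} + v_{4} = 2·v_{5}  ⇒ sig = (3; 2)

Sorted signature multiset PRS(X):
    (2; —)
    (2; —)
    (2; 1)
    (2; 1)
    (2; 1,1)
    (2; 1,2)
    (3; 1)
    (3; 1)
    (3; 2)


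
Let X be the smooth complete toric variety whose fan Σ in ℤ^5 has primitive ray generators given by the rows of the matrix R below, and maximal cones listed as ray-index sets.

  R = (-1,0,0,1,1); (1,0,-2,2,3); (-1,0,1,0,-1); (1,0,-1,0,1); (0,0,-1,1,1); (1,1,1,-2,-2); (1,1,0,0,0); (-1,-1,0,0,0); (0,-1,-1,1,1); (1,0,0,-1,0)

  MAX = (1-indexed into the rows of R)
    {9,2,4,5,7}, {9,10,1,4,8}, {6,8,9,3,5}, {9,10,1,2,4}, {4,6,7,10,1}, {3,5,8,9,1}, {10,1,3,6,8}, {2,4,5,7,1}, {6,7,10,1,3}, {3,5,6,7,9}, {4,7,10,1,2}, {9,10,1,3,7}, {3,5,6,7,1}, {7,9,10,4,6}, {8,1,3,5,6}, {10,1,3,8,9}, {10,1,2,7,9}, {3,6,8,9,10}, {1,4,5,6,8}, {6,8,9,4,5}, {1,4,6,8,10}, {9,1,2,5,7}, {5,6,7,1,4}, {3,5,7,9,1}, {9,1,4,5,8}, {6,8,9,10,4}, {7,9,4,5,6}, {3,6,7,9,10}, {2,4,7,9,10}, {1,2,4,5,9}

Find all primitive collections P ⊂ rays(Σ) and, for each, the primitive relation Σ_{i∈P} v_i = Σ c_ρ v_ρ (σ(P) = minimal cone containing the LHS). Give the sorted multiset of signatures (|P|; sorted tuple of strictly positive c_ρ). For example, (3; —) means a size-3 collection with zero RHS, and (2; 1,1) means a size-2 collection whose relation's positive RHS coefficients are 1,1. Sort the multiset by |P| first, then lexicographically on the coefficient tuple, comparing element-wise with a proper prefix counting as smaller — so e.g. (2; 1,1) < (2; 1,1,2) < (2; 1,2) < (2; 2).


|primitive collections| = 8. Relations:

  • {3,4}:  v_{3} + v_{4} = 0  →  sig = (2; —)
  • {7,8}:  v_{7} + v_{8} = 0  →  sig = (2; —)
  • {5,10}:  v_{5} + v_{10} = v_{4}  →  sig = (2; 1)
  • {2,6}:  v_{2} + v_{6} = v_{4} + v_{7}  →  sig = (2; 1,1)
  • {2,3}:  v_{2} + v_{3} = v_{1} + v_{7} + v_{9}  →  sig = (2; 1,1,1)
  • {2,8}:  v_{2} + v_{8} = v_{1} + v_{4} + v_{9}  →  sig = (2; 1,1,1)
  • {1,6,9}:  v_{1} + v_{6} + v_{9} = 0  →  sig = (3; —)
  • {1,4,7,9}:  v_{1} + v_{4} + v_{7} + v_{9} = v_{2}  →  sig = (4; 1)

so the primitive-relation signature multiset is
[(2; —), (2; —), (2; 1), (2; 1,1), (2; 1,1,1), (2; 1,1,1), (3; —), (4; 1)]


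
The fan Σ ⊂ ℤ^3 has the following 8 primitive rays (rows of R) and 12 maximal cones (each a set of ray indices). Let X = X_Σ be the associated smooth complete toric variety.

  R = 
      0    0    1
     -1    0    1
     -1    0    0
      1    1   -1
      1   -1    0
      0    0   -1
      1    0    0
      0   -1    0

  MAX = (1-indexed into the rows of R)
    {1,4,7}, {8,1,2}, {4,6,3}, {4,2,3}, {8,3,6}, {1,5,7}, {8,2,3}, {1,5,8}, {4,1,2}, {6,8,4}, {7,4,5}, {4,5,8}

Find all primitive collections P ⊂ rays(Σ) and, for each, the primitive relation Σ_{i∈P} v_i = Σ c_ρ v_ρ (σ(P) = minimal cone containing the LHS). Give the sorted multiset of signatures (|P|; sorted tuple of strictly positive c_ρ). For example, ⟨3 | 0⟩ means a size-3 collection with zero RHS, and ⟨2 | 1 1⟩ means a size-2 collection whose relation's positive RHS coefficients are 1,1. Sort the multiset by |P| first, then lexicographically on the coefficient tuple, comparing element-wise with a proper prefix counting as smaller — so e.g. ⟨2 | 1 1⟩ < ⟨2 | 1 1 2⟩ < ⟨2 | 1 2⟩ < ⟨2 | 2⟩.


Primitive collections (14):

  P = {1,6}:  v_{1} + v_{6} = 0  so sig = ⟨2 | 0⟩
  P = {3,7}:  v_{3} + v_{7} = 0  so sig = ⟨2 | 0⟩
  P = {1,3}:  v_{1} + v_{3} = v_{2}  so sig = ⟨2 | 1⟩
  P = {2,6}:  v_{2} + v_{6} = v_{3}  so sig = ⟨2 | 1⟩
  P = {2,7}:  v_{2} + v_{7} = v_{1}  so sig = ⟨2 | 1⟩
  P = {3,5}:  v_{3} + v_{5} = v_{8}  so sig = ⟨2 | 1⟩
  P = {7,8}:  v_{7} + v_{8} = v_{5}  so sig = ⟨2 | 1⟩
  P = {2,5}:  v_{2} + v_{5} = v_{1} + v_{8}  so sig = ⟨2 | 1 1⟩
  P = {6,7}:  v_{6} + v_{7} = v_{4} + v_{8}  so sig = ⟨2 | 1 1⟩
  P = {5,6}:  v_{5} + v_{6} = v_{4} + 2·v_{8}  so sig = ⟨2 | 1 2⟩
  P = {2,4,8}:  v_{2} + v_{4} + v_{8} = 0  so sig = ⟨3 | 0⟩
  P = {1,4,8}:  v_{1} + v_{4} + v_{8} = v_{7}  so sig = ⟨3 | 1⟩
  P = {3,4,8}:  v_{3} + v_{4} + v_{8} = v_{6}  so sig = ⟨3 | 1⟩
  P = {1,4,5}:  v_{1} + v_{4} + v_{5} = 2·v_{7}  so sig = ⟨3 | 2⟩

so the primitive-relation signature multiset is
{ ⟨2 | 0⟩ ×2,  ⟨2 | 1⟩ ×5,  ⟨2 | 1 1⟩ ×2,  ⟨2 | 1 2⟩,  ⟨3 | 0⟩,  ⟨3 | 1⟩ ×2,  ⟨3 | 2⟩ }


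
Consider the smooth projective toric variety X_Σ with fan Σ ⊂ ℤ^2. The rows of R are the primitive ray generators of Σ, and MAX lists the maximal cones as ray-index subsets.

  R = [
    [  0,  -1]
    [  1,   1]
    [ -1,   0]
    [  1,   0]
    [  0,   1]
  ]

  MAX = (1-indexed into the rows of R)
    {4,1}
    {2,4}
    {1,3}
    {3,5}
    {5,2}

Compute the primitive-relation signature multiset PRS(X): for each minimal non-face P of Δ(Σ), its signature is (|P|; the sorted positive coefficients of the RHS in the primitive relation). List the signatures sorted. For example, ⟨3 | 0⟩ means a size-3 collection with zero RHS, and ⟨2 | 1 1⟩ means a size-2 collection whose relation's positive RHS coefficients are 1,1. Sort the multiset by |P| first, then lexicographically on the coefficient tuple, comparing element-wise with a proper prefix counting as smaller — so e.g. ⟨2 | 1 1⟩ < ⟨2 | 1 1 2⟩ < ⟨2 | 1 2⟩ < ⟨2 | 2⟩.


Minimal non-faces — 5 found among 5 rays, 5 max cones:

  {1,5}:  v_{1} + v_{5} = 0  ⇒ sig = ⟨2 | 0⟩
  {3,4}:  v_{3} + v_{4} = 0  ⇒ sig = ⟨2 | 0⟩
  {1,2}:  v_{1} + v_{2} = v_{4}  ⇒ sig = ⟨2 | 1⟩
  {2,3}:  v_{2} + v_{3} = v_{5}  ⇒ sig = ⟨2 | 1⟩
  {4,5}:  v_{4} + v_{5} = v_{2}  ⇒ sig = ⟨2 | 1⟩

Signatures (|P|; sorted positive RHS coefficients), sorted:
    |P|=2: 5 collections, coeffs (), (), (1), (1), (1)


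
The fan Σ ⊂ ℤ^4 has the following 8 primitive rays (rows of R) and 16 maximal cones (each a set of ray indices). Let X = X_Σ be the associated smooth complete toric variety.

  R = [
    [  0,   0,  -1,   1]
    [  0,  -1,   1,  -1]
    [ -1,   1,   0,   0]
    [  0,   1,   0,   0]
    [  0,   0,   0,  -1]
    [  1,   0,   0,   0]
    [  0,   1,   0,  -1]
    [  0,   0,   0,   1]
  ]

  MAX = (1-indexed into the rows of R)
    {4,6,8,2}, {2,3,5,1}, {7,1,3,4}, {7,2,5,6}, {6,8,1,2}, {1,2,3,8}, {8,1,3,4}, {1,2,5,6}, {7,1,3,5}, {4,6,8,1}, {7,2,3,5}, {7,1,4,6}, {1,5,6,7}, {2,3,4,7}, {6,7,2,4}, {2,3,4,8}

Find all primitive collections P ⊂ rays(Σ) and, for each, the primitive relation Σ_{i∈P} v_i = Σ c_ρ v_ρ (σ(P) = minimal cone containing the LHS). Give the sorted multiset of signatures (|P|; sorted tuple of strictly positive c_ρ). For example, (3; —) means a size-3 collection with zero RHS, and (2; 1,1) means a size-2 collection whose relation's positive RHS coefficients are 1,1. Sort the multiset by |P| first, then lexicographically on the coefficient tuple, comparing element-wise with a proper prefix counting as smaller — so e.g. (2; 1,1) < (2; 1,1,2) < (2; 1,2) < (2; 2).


Minimal non-faces — 6 found among 8 rays, 16 max cones:

  P = {5,8}:  v_{5} + v_{8} = 0  ⟹  sig = (2; —)
  P = {3,6}:  v_{3} + v_{6} = v_{4}  ⟹  sig = (2; 1)
  P = {4,5}:  v_{4} + v_{5} = v_{7}  ⟹  sig = (2; 1)
  P = {7,8}:  v_{7} + v_{8} = v_{4}  ⟹  sig = (2; 1)
  P = {1,2,4}:  v_{1} + v_{2} + v_{4} = 0  ⟹  sig = (3; —)
  P = {1,2,7}:  v_{1} + v_{2} + v_{7} = v_{5}  ⟹  sig = (3; 1)

Signatures (|P|; sorted positive RHS coefficients), sorted:
    (2; —)
    (2; 1)
    (2; 1)
    (2; 1)
    (3; —)
    (3; 1)


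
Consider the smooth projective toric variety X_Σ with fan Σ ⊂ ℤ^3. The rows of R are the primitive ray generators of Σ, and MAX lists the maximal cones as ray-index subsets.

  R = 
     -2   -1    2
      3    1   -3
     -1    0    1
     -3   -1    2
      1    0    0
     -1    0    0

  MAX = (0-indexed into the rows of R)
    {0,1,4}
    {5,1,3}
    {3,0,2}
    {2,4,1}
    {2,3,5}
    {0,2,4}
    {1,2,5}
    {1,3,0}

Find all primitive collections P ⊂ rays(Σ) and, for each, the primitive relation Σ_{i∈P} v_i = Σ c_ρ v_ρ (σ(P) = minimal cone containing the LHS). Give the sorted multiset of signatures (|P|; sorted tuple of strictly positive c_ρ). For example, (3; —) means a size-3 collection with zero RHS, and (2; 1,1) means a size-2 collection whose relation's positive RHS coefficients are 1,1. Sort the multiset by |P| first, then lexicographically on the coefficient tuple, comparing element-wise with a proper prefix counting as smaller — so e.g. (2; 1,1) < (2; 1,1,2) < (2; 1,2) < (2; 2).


5 minimal non-faces of Δ(Σ) (on 6 rays):

  P = {4,5}:  v_{4} + v_{5} = 0  so sig = (2; —)
  P = {0,5}:  v_{0} + v_{5} = v_{3}  so sig = (2; 1)
  P = {3,4}:  v_{3} + v_{4} = v_{0}  so sig = (2; 1)
  P = {0,1,2}:  v_{0} + v_{1} + v_{2} = 0  so sig = (3; —)
  P = {1,2,3}:  v_{1} + v_{2} + v_{3} = v_{5}  so sig = (3; 1)

Hence PRS(X_Σ) =
{ (2; —),  (2; 1) ×2,  (3; —),  (3; 1) }


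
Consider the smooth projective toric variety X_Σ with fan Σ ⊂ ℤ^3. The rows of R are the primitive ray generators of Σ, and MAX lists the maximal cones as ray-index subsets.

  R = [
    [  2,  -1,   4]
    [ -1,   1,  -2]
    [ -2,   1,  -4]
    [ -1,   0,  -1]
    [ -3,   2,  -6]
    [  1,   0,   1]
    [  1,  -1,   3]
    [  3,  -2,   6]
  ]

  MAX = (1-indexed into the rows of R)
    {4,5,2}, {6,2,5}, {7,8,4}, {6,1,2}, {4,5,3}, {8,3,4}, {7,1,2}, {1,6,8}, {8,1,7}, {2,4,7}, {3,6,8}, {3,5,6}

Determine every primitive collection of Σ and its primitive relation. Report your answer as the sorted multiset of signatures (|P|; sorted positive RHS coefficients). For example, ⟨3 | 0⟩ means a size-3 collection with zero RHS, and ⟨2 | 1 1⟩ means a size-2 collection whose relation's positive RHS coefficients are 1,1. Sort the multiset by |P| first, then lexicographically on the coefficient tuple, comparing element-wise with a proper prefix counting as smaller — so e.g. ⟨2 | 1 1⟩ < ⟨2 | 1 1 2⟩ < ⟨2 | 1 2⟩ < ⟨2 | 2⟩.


Σ has 10 primitive collections:

  • {1,3}:  v_{1} + v_{3} = 0 — sig = ⟨2 | 0⟩
  • {4,6}:  v_{4} + v_{6} = 0 — sig = ⟨2 | 0⟩
  • {5,8}:  v_{5} + v_{8} = 0 — sig = ⟨2 | 0⟩
  • {1,4}:  v_{1} + v_{4} = v_{7} — sig = ⟨2 | 1⟩
  • {1,5}:  v_{1} + v_{5} = v_{2} — sig = ⟨2 | 1⟩
  • {2,3}:  v_{2} + v_{3} = v_{5} — sig = ⟨2 | 1⟩
  • {2,8}:  v_{2} + v_{8} = v_{1} — sig = ⟨2 | 1⟩
  • {3,7}:  v_{3} + v_{7} = v_{4} — sig = ⟨2 | 1⟩
  • {6,7}:  v_{6} + v_{7} = v_{1} — sig = ⟨2 | 1⟩
  • {5,7}:  v_{5} + v_{7} = v_{2} + v_{4} — sig = ⟨2 | 1 1⟩

Sorted signature multiset PRS(X):
{ ⟨2 | 0⟩ ×3,  ⟨2 | 1⟩ ×6,  ⟨2 | 1 1⟩ }


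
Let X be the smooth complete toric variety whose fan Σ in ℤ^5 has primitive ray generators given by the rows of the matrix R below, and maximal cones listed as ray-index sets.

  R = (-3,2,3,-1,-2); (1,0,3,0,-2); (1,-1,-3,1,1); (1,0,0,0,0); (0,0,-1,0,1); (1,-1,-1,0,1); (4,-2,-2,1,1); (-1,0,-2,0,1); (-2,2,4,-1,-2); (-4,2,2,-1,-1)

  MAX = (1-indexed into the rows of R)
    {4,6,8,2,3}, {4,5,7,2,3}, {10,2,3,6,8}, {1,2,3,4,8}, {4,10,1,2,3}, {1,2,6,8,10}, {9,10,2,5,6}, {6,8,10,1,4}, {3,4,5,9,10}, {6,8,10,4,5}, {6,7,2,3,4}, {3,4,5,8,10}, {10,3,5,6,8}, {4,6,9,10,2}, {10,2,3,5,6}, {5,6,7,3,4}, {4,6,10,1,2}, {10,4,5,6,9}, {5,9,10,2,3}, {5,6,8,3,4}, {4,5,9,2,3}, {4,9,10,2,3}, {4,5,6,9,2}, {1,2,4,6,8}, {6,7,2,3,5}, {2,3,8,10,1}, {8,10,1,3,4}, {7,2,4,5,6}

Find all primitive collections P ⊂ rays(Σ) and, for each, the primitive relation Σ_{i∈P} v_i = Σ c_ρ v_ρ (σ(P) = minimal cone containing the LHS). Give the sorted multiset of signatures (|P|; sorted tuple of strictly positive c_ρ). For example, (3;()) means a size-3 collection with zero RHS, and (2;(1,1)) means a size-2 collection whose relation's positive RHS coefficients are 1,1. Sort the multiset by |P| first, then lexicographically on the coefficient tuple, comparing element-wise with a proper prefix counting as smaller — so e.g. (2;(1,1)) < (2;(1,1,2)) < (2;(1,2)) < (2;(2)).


14 minimal non-faces of Δ(Σ) (on 10 rays):

  P = {7,10}:  v_{7} + v_{10} = 0  ⇒ sig = (2;())
  P = {1,5}:  v_{1} + v_{5} = v_{4} + v_{10}  ⇒ sig = (2;(1,1))
  P = {8,9}:  v_{8} + v_{9} = v_{4} + v_{10}  ⇒ sig = (2;(1,1))
  P = {1,7}:  v_{1} + v_{7} = v_{2} + v_{4} + v_{8}  ⇒ sig = (2;(1,1,1))
  P = {7,8}:  v_{7} + v_{8} = v_{3} + v_{4} + v_{6}  ⇒ sig = (2;(1,1,1))
  P = {7,9}:  v_{7} + v_{9} = v_{2} + v_{4} + v_{5}  ⇒ sig = (2;(1,1,1))
  P = {1,9}:  v_{1} + v_{9} = v_{2} + 2·v_{4} + 2·v_{10}  ⇒ sig = (2;(1,2,2))
  P = {2,5,8}:  v_{2} + v_{5} + v_{8} = 0  ⇒ sig = (3;())
  P = {3,6,9}:  v_{3} + v_{6} + v_{9} = 0  ⇒ sig = (3;())
  P = {1,3,6}:  v_{1} + v_{3} + v_{6} = v_{2} + 2·v_{8}  ⇒ sig = (3;(1,2))
  P = {2,4,5,10}:  v_{2} + v_{4} + v_{5} + v_{10} = v_{9}  ⇒ sig = (4;(1))
  P = {2,4,8,10}:  v_{2} + v_{4} + v_{8} + v_{10} = v_{1}  ⇒ sig = (4;(1))
  P = {3,4,6,10}:  v_{3} + v_{4} + v_{6} + v_{10} = v_{8}  ⇒ sig = (4;(1))
  P = {2,3,4,5,6}:  v_{2} + v_{3} + v_{4} + v_{5} + v_{6} = v_{7}  ⇒ sig = (5;(1))

so the primitive-relation signature multiset is
    |P|=2: 7 collections, coeffs (), (1,1), (1,1), (1,1,1), (1,1,1), (1,1,1), (1,2,2)
    |P|=3: 3 collections, coeffs (), (), (1,2)
    |P|=4: 3 collections, coeffs (1), (1), (1)
    |P|=5: 1 collection, coeffs (1)


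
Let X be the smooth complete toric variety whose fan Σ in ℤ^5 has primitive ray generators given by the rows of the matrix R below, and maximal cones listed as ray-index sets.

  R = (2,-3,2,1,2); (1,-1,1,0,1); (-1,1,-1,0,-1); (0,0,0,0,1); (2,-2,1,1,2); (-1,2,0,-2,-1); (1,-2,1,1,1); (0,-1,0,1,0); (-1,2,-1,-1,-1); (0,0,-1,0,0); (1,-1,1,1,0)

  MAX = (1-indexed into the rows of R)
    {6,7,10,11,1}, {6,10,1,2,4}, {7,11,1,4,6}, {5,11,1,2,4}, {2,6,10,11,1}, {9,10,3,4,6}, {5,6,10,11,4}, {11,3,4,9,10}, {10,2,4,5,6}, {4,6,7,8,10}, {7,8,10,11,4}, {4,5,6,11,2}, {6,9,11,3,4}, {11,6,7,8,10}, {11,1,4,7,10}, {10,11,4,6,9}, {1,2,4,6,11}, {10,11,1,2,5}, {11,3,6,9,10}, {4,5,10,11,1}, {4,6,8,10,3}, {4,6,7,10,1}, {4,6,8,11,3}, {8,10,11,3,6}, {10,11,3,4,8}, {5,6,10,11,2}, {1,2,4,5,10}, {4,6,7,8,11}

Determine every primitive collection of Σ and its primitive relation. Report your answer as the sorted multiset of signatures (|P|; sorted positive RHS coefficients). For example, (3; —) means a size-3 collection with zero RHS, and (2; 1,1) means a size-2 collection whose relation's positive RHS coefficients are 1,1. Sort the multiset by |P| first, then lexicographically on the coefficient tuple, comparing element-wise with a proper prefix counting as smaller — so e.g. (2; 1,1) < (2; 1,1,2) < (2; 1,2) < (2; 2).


Δ(Σ) — 11 vertices, 20 min non-faces:

  P = {2,3}:  v_{2} + v_{3} = 0  so sig = (2; —)
  P = {7,9}:  v_{7} + v_{9} = 0  so sig = (2; —)
  P = {1,3}:  v_{1} + v_{3} = v_{7}  so sig = (2; 1)
  P = {1,9}:  v_{1} + v_{9} = v_{2}  so sig = (2; 1)
  P = {2,7}:  v_{2} + v_{7} = v_{1}  so sig = (2; 1)
  P = {2,8}:  v_{2} + v_{8} = v_{7}  so sig = (2; 1)
  P = {3,7}:  v_{3} + v_{7} = v_{8}  so sig = (2; 1)
  P = {8,9}:  v_{8} + v_{9} = v_{3}  so sig = (2; 1)
  P = {3,5}:  v_{3} + v_{5} = v_{4} + v_{10} + v_{11}  so sig = (2; 1,1,1)
  P = {2,9}:  v_{2} + v_{9} = v_{4} + v_{6} + v_{10} + v_{11}  so sig = (2; 1,1,1,1)
  P = {5,7}:  v_{5} + v_{7} = v_{1} + v_{4} + v_{10} + v_{11}  so sig = (2; 1,1,1,1)
  P = {5,8}:  v_{5} + v_{8} = v_{4} + v_{7} + v_{10} + v_{11}  so sig = (2; 1,1,1,1)
  P = {5,9}:  v_{5} + v_{9} = 2·v_{4} + v_{6} + 2·v_{10} + 2·v_{11}  so sig = (2; 1,2,2,2)
  P = {1,8}:  v_{1} + v_{8} = 2·v_{7}  so sig = (2; 2)
  P = {1,5,6}:  v_{1} + v_{5} + v_{6} = 3·v_{2}  so sig = (3; 3)
  P = {2,4,10,11}:  v_{2} + v_{4} + v_{10} + v_{11} = v_{5}  so sig = (4; 1)
  P = {4,6,8,10,11}:  v_{4} + v_{6} + v_{8} + v_{10} + v_{11} = 0  so sig = (5; —)
  P = {3,4,6,10,11}:  v_{3} + v_{4} + v_{6} + v_{10} + v_{11} = v_{9}  so sig = (5; 1)
  P = {4,6,7,10,11}:  v_{4} + v_{6} + v_{7} + v_{10} + v_{11} = v_{2}  so sig = (5; 1)
  P = {1,4,6,10,11}:  v_{1} + v_{4} + v_{6} + v_{10} + v_{11} = 2·v_{2}  so sig = (5; 2)

Hence PRS(X_Σ) =
    |P|=2: 14 collections, coeffs (), (), (1), (1), (1), (1), (1), (1), (1,1,1), (1,1,1,1), (1,1,1,1), (1,1,1,1), (1,2,2,2), (2)
    |P|=3: 1 collection, coeffs (3)
    |P|=4: 1 collection, coeffs (1)
    |P|=5: 4 collections, coeffs (), (1), (1), (2)


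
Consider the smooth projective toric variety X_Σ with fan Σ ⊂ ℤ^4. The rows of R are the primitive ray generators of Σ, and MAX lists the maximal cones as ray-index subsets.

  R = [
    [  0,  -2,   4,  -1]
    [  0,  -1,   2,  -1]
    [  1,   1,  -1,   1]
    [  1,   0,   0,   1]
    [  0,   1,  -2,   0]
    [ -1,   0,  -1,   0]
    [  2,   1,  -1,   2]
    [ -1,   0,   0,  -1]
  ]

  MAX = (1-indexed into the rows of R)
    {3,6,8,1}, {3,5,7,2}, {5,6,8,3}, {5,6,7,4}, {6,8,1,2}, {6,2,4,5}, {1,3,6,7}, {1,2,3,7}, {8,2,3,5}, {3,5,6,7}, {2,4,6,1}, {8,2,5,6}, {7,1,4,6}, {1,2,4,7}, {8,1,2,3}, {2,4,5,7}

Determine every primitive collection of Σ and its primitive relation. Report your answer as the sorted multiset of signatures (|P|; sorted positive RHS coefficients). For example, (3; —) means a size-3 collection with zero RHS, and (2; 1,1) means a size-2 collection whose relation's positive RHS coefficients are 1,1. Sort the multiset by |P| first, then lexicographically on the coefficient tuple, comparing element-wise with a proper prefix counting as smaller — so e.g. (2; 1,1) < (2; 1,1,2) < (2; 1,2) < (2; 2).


The 6 primitive collections of Σ (r=8, n=4):

  P={4,8}:  v_{4} + v_{8} = 0  →  sig = (2; —)
  P={1,5}:  v_{1} + v_{5} = v_{2}  →  sig = (2; 1)
  P={3,4}:  v_{3} + v_{4} = v_{7}  →  sig = (2; 1)
  P={7,8}:  v_{7} + v_{8} = v_{3}  →  sig = (2; 1)
  P={2,3,6}:  v_{2} + v_{3} + v_{6} = 0  →  sig = (3; —)
  P={2,6,7}:  v_{2} + v_{6} + v_{7} = v_{4}  →  sig = (3; 1)

Hence PRS(X_Σ) =
[(2; —), (2; 1), (2; 1), (2; 1), (3; —), (3; 1)]


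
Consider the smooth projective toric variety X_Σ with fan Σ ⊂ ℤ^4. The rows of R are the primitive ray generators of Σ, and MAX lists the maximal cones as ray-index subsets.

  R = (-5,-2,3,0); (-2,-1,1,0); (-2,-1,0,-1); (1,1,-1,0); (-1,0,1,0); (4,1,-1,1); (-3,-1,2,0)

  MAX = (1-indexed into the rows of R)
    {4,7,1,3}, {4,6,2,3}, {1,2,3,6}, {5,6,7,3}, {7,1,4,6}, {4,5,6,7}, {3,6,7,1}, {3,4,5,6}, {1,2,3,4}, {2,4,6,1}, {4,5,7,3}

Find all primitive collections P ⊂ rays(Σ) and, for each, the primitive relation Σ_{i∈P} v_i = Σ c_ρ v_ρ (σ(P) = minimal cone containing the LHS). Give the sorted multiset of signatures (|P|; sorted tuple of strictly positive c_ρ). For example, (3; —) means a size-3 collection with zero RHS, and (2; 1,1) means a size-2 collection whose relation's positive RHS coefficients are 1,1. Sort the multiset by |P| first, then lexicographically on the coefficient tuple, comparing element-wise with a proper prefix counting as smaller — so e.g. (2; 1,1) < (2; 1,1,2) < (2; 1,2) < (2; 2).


Σ has 5 primitive collections:

  P = {2,5}:  v_{2} + v_{5} = v_{7}  →  sig = (2; 1)
  P = {2,7}:  v_{2} + v_{7} = v_{1}  →  sig = (2; 1)
  P = {1,5}:  v_{1} + v_{5} = 2·v_{7}  →  sig = (2; 2)
  P = {3,4,6,7}:  v_{3} + v_{4} + v_{6} + v_{7} = 0  →  sig = (4; —)
  P = {1,3,4,6}:  v_{1} + v_{3} + v_{4} + v_{6} = v_{2}  →  sig = (4; 1)

so the primitive-relation signature multiset is
    |P|=2: 3 collections, coeffs (1), (1), (2)
    |P|=4: 2 collections, coeffs (), (1)


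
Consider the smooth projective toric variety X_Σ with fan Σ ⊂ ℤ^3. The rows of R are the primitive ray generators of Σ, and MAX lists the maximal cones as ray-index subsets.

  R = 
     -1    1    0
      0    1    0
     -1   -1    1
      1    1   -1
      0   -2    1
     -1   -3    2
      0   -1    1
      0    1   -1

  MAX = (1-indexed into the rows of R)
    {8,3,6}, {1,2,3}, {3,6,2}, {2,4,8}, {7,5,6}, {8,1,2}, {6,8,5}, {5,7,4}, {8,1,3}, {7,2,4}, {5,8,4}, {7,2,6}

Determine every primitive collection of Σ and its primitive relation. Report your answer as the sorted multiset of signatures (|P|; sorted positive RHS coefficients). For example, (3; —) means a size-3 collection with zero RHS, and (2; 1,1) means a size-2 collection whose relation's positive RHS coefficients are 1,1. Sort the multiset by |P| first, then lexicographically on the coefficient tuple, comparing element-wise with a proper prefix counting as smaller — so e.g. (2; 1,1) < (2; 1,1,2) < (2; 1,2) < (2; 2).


|primitive collections| = 12. Relations:

  P = {3,4}:  v_{3} + v_{4} = 0  ⇒ sig = (2; —)
  P = {7,8}:  v_{7} + v_{8} = 0  ⇒ sig = (2; —)
  P = {1,5}:  v_{1} + v_{5} = v_{3}  ⇒ sig = (2; 1)
  P = {2,5}:  v_{2} + v_{5} = v_{7}  ⇒ sig = (2; 1)
  P = {3,5}:  v_{3} + v_{5} = v_{6}  ⇒ sig = (2; 1)
  P = {4,6}:  v_{4} + v_{6} = v_{5}  ⇒ sig = (2; 1)
  P = {1,4}:  v_{1} + v_{4} = v_{2} + v_{8}  ⇒ sig = (2; 1,1)
  P = {1,7}:  v_{1} + v_{7} = v_{2} + v_{3}  ⇒ sig = (2; 1,1)
  P = {3,7}:  v_{3} + v_{7} = v_{2} + v_{6}  ⇒ sig = (2; 1,1)
  P = {1,6}:  v_{1} + v_{6} = 2·v_{3}  ⇒ sig = (2; 2)
  P = {2,3,8}:  v_{2} + v_{3} + v_{8} = v_{1}  ⇒ sig = (3; 1)
  P = {2,6,8}:  v_{2} + v_{6} + v_{8} = v_{3}  ⇒ sig = (3; 1)

so the primitive-relation signature multiset is
{ (2; —) ×2,  (2; 1) ×4,  (2; 1,1) ×3,  (2; 2),  (3; 1) ×2 }


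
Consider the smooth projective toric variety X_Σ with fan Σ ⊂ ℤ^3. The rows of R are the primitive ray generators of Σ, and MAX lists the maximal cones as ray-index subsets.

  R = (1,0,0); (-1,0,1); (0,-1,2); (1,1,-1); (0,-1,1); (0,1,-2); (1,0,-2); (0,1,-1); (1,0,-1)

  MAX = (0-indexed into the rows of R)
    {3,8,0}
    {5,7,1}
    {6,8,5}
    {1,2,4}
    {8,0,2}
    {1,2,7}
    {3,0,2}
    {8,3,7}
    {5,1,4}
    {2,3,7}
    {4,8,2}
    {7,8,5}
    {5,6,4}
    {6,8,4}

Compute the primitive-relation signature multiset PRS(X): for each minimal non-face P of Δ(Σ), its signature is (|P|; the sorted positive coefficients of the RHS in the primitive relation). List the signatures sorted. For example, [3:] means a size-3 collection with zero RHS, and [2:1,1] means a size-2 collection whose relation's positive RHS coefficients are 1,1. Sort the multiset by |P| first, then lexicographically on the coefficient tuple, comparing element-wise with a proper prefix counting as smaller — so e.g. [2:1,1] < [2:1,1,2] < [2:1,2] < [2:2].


|primitive collections| = 18. Relations:

  P={1,8}:  v_{1} + v_{8} = 0 ; sig = [2:]
  P={2,5}:  v_{2} + v_{5} = 0 ; sig = [2:]
  P={4,7}:  v_{4} + v_{7} = 0 ; sig = [2:]
  P={0,7}:  v_{0} + v_{7} = v_{3} ; sig = [2:1]
  P={3,4}:  v_{3} + v_{4} = v_{0} ; sig = [2:1]
  P={0,1}:  v_{0} + v_{1} = v_{2} + v_{7} ; sig = [2:1,1]
  P={0,4}:  v_{0} + v_{4} = v_{2} + v_{8} ; sig = [2:1,1]
  P={0,5}:  v_{0} + v_{5} = v_{7} + v_{8} ; sig = [2:1,1]
  P={1,6}:  v_{1} + v_{6} = v_{4} + v_{5} ; sig = [2:1,1]
  P={2,6}:  v_{2} + v_{6} = v_{4} + v_{8} ; sig = [2:1,1]
  P={6,7}:  v_{6} + v_{7} = v_{5} + v_{8} ; sig = [2:1,1]
  P={1,3}:  v_{1} + v_{3} = v_{2} + 2·v_{7} ; sig = [2:1,2]
  P={3,5}:  v_{3} + v_{5} = 2·v_{7} + v_{8} ; sig = [2:1,2]
  P={3,6}:  v_{3} + v_{6} = v_{7} + 2·v_{8} ; sig = [2:1,2]
  P={0,6}:  v_{0} + v_{6} = 2·v_{8} ; sig = [2:2]
  P={2,7,8}:  v_{2} + v_{7} + v_{8} = v_{0} ; sig = [3:1]
  P={4,5,8}:  v_{4} + v_{5} + v_{8} = v_{6} ; sig = [3:1]
  P={2,3,8}:  v_{2} + v_{3} + v_{8} = 2·v_{0} ; sig = [3:2]

Signatures (|P|; sorted positive RHS coefficients), sorted:
    |P|=2: 15 collections, coeffs (), (), (), (1), (1), (1,1), (1,1), (1,1), (1,1), (1,1), (1,1), (1,2), (1,2), (1,2), (2)
    |P|=3: 3 collections, coeffs (1), (1), (2)
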